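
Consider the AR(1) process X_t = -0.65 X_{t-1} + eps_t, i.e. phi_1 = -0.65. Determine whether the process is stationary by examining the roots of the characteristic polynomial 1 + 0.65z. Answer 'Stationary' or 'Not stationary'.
\text{Stationary}

The AR(p) characteristic polynomial is P(z) = 1 + 0.65z.
Stationarity requires all roots to lie outside the unit circle, i.e. |z| > 1 for every root.
This is linear in z: 1 + (0.65) z = 0  =>  z = -1/(0.65) = -1.538462,  |z| = 1.538462.
Moduli of all roots: 1.5385.
All moduli strictly greater than 1? Yes.
Verdict: Stationary.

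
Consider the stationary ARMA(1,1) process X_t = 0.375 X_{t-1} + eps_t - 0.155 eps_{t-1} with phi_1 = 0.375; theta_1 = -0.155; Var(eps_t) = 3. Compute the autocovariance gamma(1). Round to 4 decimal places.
\gamma(1) = 0.7234

Multiply the model equation by X_{t-k} and take expectations. With theta_0 = psi_0 = 1 and psi_j the MA(infinity) weights, this gives
  gamma(k) - sum_i phi_i gamma(k-i) = c_k,
  c_k = sigma^2 * sum_{j=k..q} theta_j psi_{j-k}   (c_k = 0 for k > q),
using gamma(-m) = gamma(m).
psi-weights needed (psi_j = theta_j + sum_i phi_i psi_{j-i}):
  psi_1 = theta_1 + phi_1 = -0.155 + (0.375) = 0.22
Right-hand sides:
  c_0 = sigma^2 (1 + theta_1 psi_1) = 3 * (1 + (-0.155)(0.22)) = 3 * 0.9659 = 2.8977
  c_1 = sigma^2 theta_1 = 3 * (-0.155) = -0.465
  c_2 = 0
Equations for k = 0 and k = 1 (AR order 1):
  gamma(0) = phi_1 gamma(1) + c_0
  gamma(1) = phi_1 gamma(0) + c_1
Substituting the second into the first: gamma(0) (1 - phi_1^2) = c_0 + phi_1 c_1, so
  gamma(0) = (c_0 + phi_1 c_1) / (1 - phi_1^2) = (2.8977 + (0.375)(-0.465)) / (1 - (0.375)^2) = 2.723325 / 0.859375 = 3.16896.
  gamma(1) = phi_1 gamma(0) + c_1 = (0.375)(3.16896) + (-0.465) = 0.72336.
Therefore gamma(1) = 0.7234 (to 4 decimal places).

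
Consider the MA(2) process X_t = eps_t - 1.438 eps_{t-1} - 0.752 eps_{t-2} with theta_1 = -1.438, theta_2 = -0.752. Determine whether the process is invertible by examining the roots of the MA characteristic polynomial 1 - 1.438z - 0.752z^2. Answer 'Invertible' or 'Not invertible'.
\text{Not invertible}

The MA(q) characteristic polynomial is P(z) = 1 - 1.438z - 0.752z^2.
Invertibility requires all roots to lie outside the unit circle, i.e. |z| > 1 for every root.
Set 1 + (-1.438) z + (-0.752) z^2 = 0, i.e. a z^2 + b z + c = 0 with a = -0.752, b = -1.438, c = 1.
Discriminant D = b^2 - 4ac = (-1.438)^2 - 4*(-0.752)*1 = 2.067844 - (-3.008) = 5.075844.
D >= 0, so the roots are real: z = (-b +/- sqrt(D)) / (2a) = (1.438 +/- 2.252963) / (-1.504).
  z_1 = (1.438 + 2.252963) / (-1.504) = -2.4541,   |z_1| = 2.4541.
  z_2 = (1.438 - 2.252963) / (-1.504) = 0.5419,   |z_2| = 0.5419.
Moduli of all roots: 2.4541, 0.5419.
All moduli strictly greater than 1? No.
Verdict: Not invertible.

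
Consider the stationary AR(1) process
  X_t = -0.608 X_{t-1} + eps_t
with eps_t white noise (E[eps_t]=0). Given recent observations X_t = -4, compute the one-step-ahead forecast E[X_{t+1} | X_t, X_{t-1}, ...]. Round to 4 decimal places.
E[X_{t+1} \mid \mathcal F_t] = 2.4320

For an AR(p) model X_t = c + sum_i phi_i X_{t-i} + eps_t, the
one-step-ahead conditional mean is
  E[X_{t+1} | X_t, ...] = c + sum_i phi_i X_{t+1-i}.
Substitute known values:
  E[X_{t+1} | ...] = (-0.608) * (-4)
                   = 2.4320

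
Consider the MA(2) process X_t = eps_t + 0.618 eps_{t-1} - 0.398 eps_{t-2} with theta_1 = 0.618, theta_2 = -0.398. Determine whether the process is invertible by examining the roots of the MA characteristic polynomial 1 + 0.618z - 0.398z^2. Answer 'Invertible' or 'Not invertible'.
\text{Not invertible}

The MA(q) characteristic polynomial is P(z) = 1 + 0.618z - 0.398z^2.
Invertibility requires all roots to lie outside the unit circle, i.e. |z| > 1 for every root.
Set 1 + (0.618) z + (-0.398) z^2 = 0, i.e. a z^2 + b z + c = 0 with a = -0.398, b = 0.618, c = 1.
Discriminant D = b^2 - 4ac = (0.618)^2 - 4*(-0.398)*1 = 0.381924 - (-1.592) = 1.973924.
D >= 0, so the roots are real: z = (-b +/- sqrt(D)) / (2a) = (-0.618 +/- 1.404964) / (-0.796).
  z_1 = (-0.618 + 1.404964) / (-0.796) = -0.9886,   |z_1| = 0.9886.
  z_2 = (-0.618 - 1.404964) / (-0.796) = 2.5414,   |z_2| = 2.5414.
Moduli of all roots: 0.9886, 2.5414.
All moduli strictly greater than 1? No.
Verdict: Not invertible.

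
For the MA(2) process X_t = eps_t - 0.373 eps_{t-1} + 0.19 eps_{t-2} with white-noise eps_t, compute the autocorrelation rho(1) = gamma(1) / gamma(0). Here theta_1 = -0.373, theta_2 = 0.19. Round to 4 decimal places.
\rho(1) = -0.3777

For an MA(q) process with theta_0 = 1, the autocovariance is
  gamma(k) = sigma^2 * sum_{i=0..q-k} theta_i * theta_{i+k},
and rho(k) = gamma(k) / gamma(0). Sigma^2 cancels.
  numerator   = (1)*(-0.373) + (-0.373)*(0.19) = -0.44387.
  denominator = (1)^2 + (-0.373)^2 + (0.19)^2 = 1.175229.
  rho(1) = -0.44387 / 1.175229 = -0.3777.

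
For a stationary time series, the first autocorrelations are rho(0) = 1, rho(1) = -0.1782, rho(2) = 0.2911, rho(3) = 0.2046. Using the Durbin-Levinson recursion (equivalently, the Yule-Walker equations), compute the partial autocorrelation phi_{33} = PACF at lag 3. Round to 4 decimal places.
\phi_{33} = 0.3230

The PACF at lag k is phi_{kk}, the last component of the solution
to the Yule-Walker system G_k phi = r_k where
  (G_k)_{ij} = rho(|i - j|), (r_k)_i = rho(i), i,j = 1..k.
Equivalently, Durbin-Levinson gives phi_{kk} iteratively:
  phi_{11} = rho(1)
  phi_{kk} = [rho(k) - sum_{j=1..k-1} phi_{k-1,j} rho(k-j)]
            / [1 - sum_{j=1..k-1} phi_{k-1,j} rho(j)],
  phi_{k,j} = phi_{k-1,j} - phi_{kk} phi_{k-1,k-j},  j = 1..k-1.
Step k = 1:
  phi_11 = rho(1) = -0.1782.
Step k = 2:
  phi_22 = [rho(2) - phi_11 rho(1)] / [1 - phi_11 rho(1)] = [0.2911 - (-0.1782)(-0.1782)] / [1 - (-0.1782)(-0.1782)]
         = 0.25934476 / 0.96824476 = 0.26785.
  Update: phi_21 = phi_11 - phi_22 phi_11 = -0.1782 - (0.26785)(-0.1782) = -0.130469.
Step k = 3:
  phi_33 = [rho(3) - phi_21 rho(2) - phi_22 rho(1)] / [1 - phi_21 rho(1) - phi_22 rho(2)]
    numerator   = 0.2046 - (-0.130469)(0.2911) - (0.26785)(-0.1782) = 0.29031049
    denominator = 1 - (-0.130469)(-0.1782) - (0.26785)(0.2911) = 0.89877916
  phi_33 = 0.29031049 / 0.89877916 = 0.323.
Therefore phi_{33} = 0.3230.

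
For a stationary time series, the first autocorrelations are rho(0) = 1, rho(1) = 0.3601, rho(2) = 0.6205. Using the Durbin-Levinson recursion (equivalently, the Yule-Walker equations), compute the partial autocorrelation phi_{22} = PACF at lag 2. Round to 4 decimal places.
\phi_{22} = 0.5640

The PACF at lag k is phi_{kk}, the last component of the solution
to the Yule-Walker system G_k phi = r_k where
  (G_k)_{ij} = rho(|i - j|), (r_k)_i = rho(i), i,j = 1..k.
Equivalently, Durbin-Levinson gives phi_{kk} iteratively:
  phi_{11} = rho(1)
  phi_{kk} = [rho(k) - sum_{j=1..k-1} phi_{k-1,j} rho(k-j)]
            / [1 - sum_{j=1..k-1} phi_{k-1,j} rho(j)],
  phi_{k,j} = phi_{k-1,j} - phi_{kk} phi_{k-1,k-j},  j = 1..k-1.
Step k = 1:
  phi_11 = rho(1) = 0.3601.
Step k = 2:
  phi_22 = [rho(2) - phi_11 rho(1)] / [1 - phi_11 rho(1)] = [0.6205 - (0.3601)(0.3601)] / [1 - (0.3601)(0.3601)]
         = 0.49082799 / 0.87032799 = 0.564.
Therefore phi_{22} = 0.5640.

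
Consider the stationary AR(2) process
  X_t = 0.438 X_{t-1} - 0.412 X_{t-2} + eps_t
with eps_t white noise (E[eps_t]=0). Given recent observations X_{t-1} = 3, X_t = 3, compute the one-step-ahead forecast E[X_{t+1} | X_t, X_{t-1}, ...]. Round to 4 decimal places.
E[X_{t+1} \mid \mathcal F_t] = 0.0780

For an AR(p) model X_t = c + sum_i phi_i X_{t-i} + eps_t, the
one-step-ahead conditional mean is
  E[X_{t+1} | X_t, ...] = c + sum_i phi_i X_{t+1-i}.
Substitute known values:
  E[X_{t+1} | ...] = (0.438) * (3) + (-0.412) * (3)
                   = 0.0780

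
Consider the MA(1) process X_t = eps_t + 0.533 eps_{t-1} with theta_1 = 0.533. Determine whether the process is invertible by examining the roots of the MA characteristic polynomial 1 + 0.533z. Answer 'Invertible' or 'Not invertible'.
\text{Invertible}

The MA(q) characteristic polynomial is P(z) = 1 + 0.533z.
Invertibility requires all roots to lie outside the unit circle, i.e. |z| > 1 for every root.
This is linear in z: 1 + (0.533) z = 0  =>  z = -1/(0.533) = -1.876173,  |z| = 1.876173.
Moduli of all roots: 1.8762.
All moduli strictly greater than 1? Yes.
Verdict: Invertible.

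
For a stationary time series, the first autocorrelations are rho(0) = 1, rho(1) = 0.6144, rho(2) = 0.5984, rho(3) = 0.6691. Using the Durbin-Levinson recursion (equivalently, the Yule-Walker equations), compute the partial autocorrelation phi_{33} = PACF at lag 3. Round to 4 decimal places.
\phi_{33} = 0.3931

The PACF at lag k is phi_{kk}, the last component of the solution
to the Yule-Walker system G_k phi = r_k where
  (G_k)_{ij} = rho(|i - j|), (r_k)_i = rho(i), i,j = 1..k.
Equivalently, Durbin-Levinson gives phi_{kk} iteratively:
  phi_{11} = rho(1)
  phi_{kk} = [rho(k) - sum_{j=1..k-1} phi_{k-1,j} rho(k-j)]
            / [1 - sum_{j=1..k-1} phi_{k-1,j} rho(j)],
  phi_{k,j} = phi_{k-1,j} - phi_{kk} phi_{k-1,k-j},  j = 1..k-1.
Step k = 1:
  phi_11 = rho(1) = 0.6144.
Step k = 2:
  phi_22 = [rho(2) - phi_11 rho(1)] / [1 - phi_11 rho(1)] = [0.5984 - (0.6144)(0.6144)] / [1 - (0.6144)(0.6144)]
         = 0.22091264 / 0.62251264 = 0.354873.
  Update: phi_21 = phi_11 - phi_22 phi_11 = 0.6144 - (0.354873)(0.6144) = 0.396366.
Step k = 3:
  phi_33 = [rho(3) - phi_21 rho(2) - phi_22 rho(1)] / [1 - phi_21 rho(1) - phi_22 rho(2)]
    numerator   = 0.6691 - (0.396366)(0.5984) - (0.354873)(0.6144) = 0.21388071
    denominator = 1 - (0.396366)(0.6144) - (0.354873)(0.5984) = 0.54411681
  phi_33 = 0.21388071 / 0.54411681 = 0.3931.
Therefore phi_{33} = 0.3931.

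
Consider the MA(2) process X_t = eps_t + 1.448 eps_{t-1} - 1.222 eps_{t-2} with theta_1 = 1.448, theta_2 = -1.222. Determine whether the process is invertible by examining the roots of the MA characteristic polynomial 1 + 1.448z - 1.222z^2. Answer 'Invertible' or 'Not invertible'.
\text{Not invertible}

The MA(q) characteristic polynomial is P(z) = 1 + 1.448z - 1.222z^2.
Invertibility requires all roots to lie outside the unit circle, i.e. |z| > 1 for every root.
Set 1 + (1.448) z + (-1.222) z^2 = 0, i.e. a z^2 + b z + c = 0 with a = -1.222, b = 1.448, c = 1.
Discriminant D = b^2 - 4ac = (1.448)^2 - 4*(-1.222)*1 = 2.096704 - (-4.888) = 6.984704.
D >= 0, so the roots are real: z = (-b +/- sqrt(D)) / (2a) = (-1.448 +/- 2.642859) / (-2.444).
  z_1 = (-1.448 + 2.642859) / (-2.444) = -0.4889,   |z_1| = 0.4889.
  z_2 = (-1.448 - 2.642859) / (-2.444) = 1.6738,   |z_2| = 1.6738.
Moduli of all roots: 0.4889, 1.6738.
All moduli strictly greater than 1? No.
Verdict: Not invertible.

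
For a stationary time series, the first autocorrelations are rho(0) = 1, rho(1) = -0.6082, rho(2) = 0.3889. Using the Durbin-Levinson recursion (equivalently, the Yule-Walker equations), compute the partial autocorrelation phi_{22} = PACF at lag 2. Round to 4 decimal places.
\phi_{22} = 0.0301

The PACF at lag k is phi_{kk}, the last component of the solution
to the Yule-Walker system G_k phi = r_k where
  (G_k)_{ij} = rho(|i - j|), (r_k)_i = rho(i), i,j = 1..k.
Equivalently, Durbin-Levinson gives phi_{kk} iteratively:
  phi_{11} = rho(1)
  phi_{kk} = [rho(k) - sum_{j=1..k-1} phi_{k-1,j} rho(k-j)]
            / [1 - sum_{j=1..k-1} phi_{k-1,j} rho(j)],
  phi_{k,j} = phi_{k-1,j} - phi_{kk} phi_{k-1,k-j},  j = 1..k-1.
Step k = 1:
  phi_11 = rho(1) = -0.6082.
Step k = 2:
  phi_22 = [rho(2) - phi_11 rho(1)] / [1 - phi_11 rho(1)] = [0.3889 - (-0.6082)(-0.6082)] / [1 - (-0.6082)(-0.6082)]
         = 0.01899276 / 0.63009276 = 0.0301.
Therefore phi_{22} = 0.0301.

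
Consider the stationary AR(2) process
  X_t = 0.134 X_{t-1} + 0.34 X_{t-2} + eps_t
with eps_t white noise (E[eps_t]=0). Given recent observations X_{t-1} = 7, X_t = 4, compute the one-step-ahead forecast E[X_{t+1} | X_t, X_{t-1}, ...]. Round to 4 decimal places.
E[X_{t+1} \mid \mathcal F_t] = 2.9160

For an AR(p) model X_t = c + sum_i phi_i X_{t-i} + eps_t, the
one-step-ahead conditional mean is
  E[X_{t+1} | X_t, ...] = c + sum_i phi_i X_{t+1-i}.
Substitute known values:
  E[X_{t+1} | ...] = (0.134) * (4) + (0.34) * (7)
                   = 2.9160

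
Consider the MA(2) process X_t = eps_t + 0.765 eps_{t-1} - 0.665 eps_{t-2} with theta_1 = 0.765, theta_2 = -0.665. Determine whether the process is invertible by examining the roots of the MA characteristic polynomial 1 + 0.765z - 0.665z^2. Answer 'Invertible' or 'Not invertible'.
\text{Not invertible}

The MA(q) characteristic polynomial is P(z) = 1 + 0.765z - 0.665z^2.
Invertibility requires all roots to lie outside the unit circle, i.e. |z| > 1 for every root.
Set 1 + (0.765) z + (-0.665) z^2 = 0, i.e. a z^2 + b z + c = 0 with a = -0.665, b = 0.765, c = 1.
Discriminant D = b^2 - 4ac = (0.765)^2 - 4*(-0.665)*1 = 0.585225 - (-2.66) = 3.245225.
D >= 0, so the roots are real: z = (-b +/- sqrt(D)) / (2a) = (-0.765 +/- 1.801451) / (-1.33).
  z_1 = (-0.765 + 1.801451) / (-1.33) = -0.7793,   |z_1| = 0.7793.
  z_2 = (-0.765 - 1.801451) / (-1.33) = 1.9297,   |z_2| = 1.9297.
Moduli of all roots: 0.7793, 1.9297.
All moduli strictly greater than 1? No.
Verdict: Not invertible.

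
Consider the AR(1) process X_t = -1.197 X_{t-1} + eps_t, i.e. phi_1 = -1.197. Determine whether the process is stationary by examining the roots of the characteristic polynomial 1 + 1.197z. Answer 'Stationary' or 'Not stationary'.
\text{Not stationary}

The AR(p) characteristic polynomial is P(z) = 1 + 1.197z.
Stationarity requires all roots to lie outside the unit circle, i.e. |z| > 1 for every root.
This is linear in z: 1 + (1.197) z = 0  =>  z = -1/(1.197) = -0.835422,  |z| = 0.835422.
Moduli of all roots: 0.8354.
All moduli strictly greater than 1? No.
Verdict: Not stationary.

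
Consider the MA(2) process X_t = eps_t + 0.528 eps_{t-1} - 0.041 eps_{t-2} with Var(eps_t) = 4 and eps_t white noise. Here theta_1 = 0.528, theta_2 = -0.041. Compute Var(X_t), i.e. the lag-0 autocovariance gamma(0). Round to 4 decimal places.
\gamma(0) = 5.1219

For an MA(q) process X_t = eps_t + sum_i theta_i eps_{t-i} with
Var(eps_t) = sigma^2, the variance is
  gamma(0) = sigma^2 * (1 + sum_i theta_i^2).
  sum_i theta_i^2 = (0.528)^2 + (-0.041)^2 = 0.278784 + 0.001681 = 0.280465.
  gamma(0) = 4 * (1 + 0.280465) = 4 * 1.280465 = 5.12186, which rounds to 5.1219.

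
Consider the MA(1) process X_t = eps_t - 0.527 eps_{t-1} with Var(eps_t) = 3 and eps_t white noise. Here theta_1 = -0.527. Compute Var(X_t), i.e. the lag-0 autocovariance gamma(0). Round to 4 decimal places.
\gamma(0) = 3.8332

For an MA(q) process X_t = eps_t + sum_i theta_i eps_{t-i} with
Var(eps_t) = sigma^2, the variance is
  gamma(0) = sigma^2 * (1 + sum_i theta_i^2).
  sum_i theta_i^2 = (-0.527)^2 = 0.277729.
  gamma(0) = 3 * (1 + 0.277729) = 3 * 1.277729 = 3.833187, which rounds to 3.8332.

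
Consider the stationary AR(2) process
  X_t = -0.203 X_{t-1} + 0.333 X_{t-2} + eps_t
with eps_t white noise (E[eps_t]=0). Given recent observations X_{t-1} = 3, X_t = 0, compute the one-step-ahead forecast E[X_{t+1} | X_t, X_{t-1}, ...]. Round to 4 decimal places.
E[X_{t+1} \mid \mathcal F_t] = 0.9990

For an AR(p) model X_t = c + sum_i phi_i X_{t-i} + eps_t, the
one-step-ahead conditional mean is
  E[X_{t+1} | X_t, ...] = c + sum_i phi_i X_{t+1-i}.
Substitute known values:
  E[X_{t+1} | ...] = (-0.203) * (0) + (0.333) * (3)
                   = 0.9990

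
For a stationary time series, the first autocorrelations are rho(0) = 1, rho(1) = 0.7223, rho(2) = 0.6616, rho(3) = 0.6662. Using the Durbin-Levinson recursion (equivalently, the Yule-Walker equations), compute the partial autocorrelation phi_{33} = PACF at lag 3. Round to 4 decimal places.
\phi_{33} = 0.2671

The PACF at lag k is phi_{kk}, the last component of the solution
to the Yule-Walker system G_k phi = r_k where
  (G_k)_{ij} = rho(|i - j|), (r_k)_i = rho(i), i,j = 1..k.
Equivalently, Durbin-Levinson gives phi_{kk} iteratively:
  phi_{11} = rho(1)
  phi_{kk} = [rho(k) - sum_{j=1..k-1} phi_{k-1,j} rho(k-j)]
            / [1 - sum_{j=1..k-1} phi_{k-1,j} rho(j)],
  phi_{k,j} = phi_{k-1,j} - phi_{kk} phi_{k-1,k-j},  j = 1..k-1.
Step k = 1:
  phi_11 = rho(1) = 0.7223.
Step k = 2:
  phi_22 = [rho(2) - phi_11 rho(1)] / [1 - phi_11 rho(1)] = [0.6616 - (0.7223)(0.7223)] / [1 - (0.7223)(0.7223)]
         = 0.13988271 / 0.47828271 = 0.292469.
  Update: phi_21 = phi_11 - phi_22 phi_11 = 0.7223 - (0.292469)(0.7223) = 0.51105.
Step k = 3:
  phi_33 = [rho(3) - phi_21 rho(2) - phi_22 rho(1)] / [1 - phi_21 rho(1) - phi_22 rho(2)]
    numerator   = 0.6662 - (0.51105)(0.6616) - (0.292469)(0.7223) = 0.11683928
    denominator = 1 - (0.51105)(0.7223) - (0.292469)(0.6616) = 0.4373714
  phi_33 = 0.11683928 / 0.4373714 = 0.2671.
Therefore phi_{33} = 0.2671.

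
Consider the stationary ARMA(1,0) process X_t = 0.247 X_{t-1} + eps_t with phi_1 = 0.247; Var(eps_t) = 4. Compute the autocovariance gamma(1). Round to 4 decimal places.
\gamma(1) = 1.0522

Multiply the model equation by X_{t-k} and take expectations. With theta_0 = psi_0 = 1 and psi_j the MA(infinity) weights, this gives
  gamma(k) - sum_i phi_i gamma(k-i) = c_k,
  c_k = sigma^2 * sum_{j=k..q} theta_j psi_{j-k}   (c_k = 0 for k > q),
using gamma(-m) = gamma(m).
Pure AR (q = 0): c_0 = sigma^2 = 4, c_k = 0 for k >= 1.
Equations for k = 0 and k = 1 (AR order 1):
  gamma(0) = phi_1 gamma(1) + c_0
  gamma(1) = phi_1 gamma(0) + c_1
Substituting the second into the first: gamma(0) (1 - phi_1^2) = c_0 + phi_1 c_1, so
  gamma(0) = c_0 / (1 - phi_1^2) = 4 / (1 - (0.247)^2) = 4 / 0.938991 = 4.259892.
  gamma(1) = phi_1 gamma(0) = (0.247)(4.259892) = 1.052193.
Therefore gamma(1) = 1.0522 (to 4 decimal places).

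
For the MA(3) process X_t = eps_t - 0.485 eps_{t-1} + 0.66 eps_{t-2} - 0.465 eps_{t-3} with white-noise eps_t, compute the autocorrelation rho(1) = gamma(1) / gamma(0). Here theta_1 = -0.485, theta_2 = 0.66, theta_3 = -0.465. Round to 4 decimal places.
\rho(1) = -0.5893

For an MA(q) process with theta_0 = 1, the autocovariance is
  gamma(k) = sigma^2 * sum_{i=0..q-k} theta_i * theta_{i+k},
and rho(k) = gamma(k) / gamma(0). Sigma^2 cancels.
  numerator   = (1)*(-0.485) + (-0.485)*(0.66) + (0.66)*(-0.465) = -1.112.
  denominator = (1)^2 + (-0.485)^2 + (0.66)^2 + (-0.465)^2 = 1.88705.
  rho(1) = -1.112 / 1.88705 = -0.5893.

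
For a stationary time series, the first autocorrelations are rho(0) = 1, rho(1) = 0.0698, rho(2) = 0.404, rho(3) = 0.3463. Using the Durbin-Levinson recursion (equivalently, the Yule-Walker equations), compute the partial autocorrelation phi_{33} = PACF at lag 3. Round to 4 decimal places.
\phi_{33} = 0.3610

The PACF at lag k is phi_{kk}, the last component of the solution
to the Yule-Walker system G_k phi = r_k where
  (G_k)_{ij} = rho(|i - j|), (r_k)_i = rho(i), i,j = 1..k.
Equivalently, Durbin-Levinson gives phi_{kk} iteratively:
  phi_{11} = rho(1)
  phi_{kk} = [rho(k) - sum_{j=1..k-1} phi_{k-1,j} rho(k-j)]
            / [1 - sum_{j=1..k-1} phi_{k-1,j} rho(j)],
  phi_{k,j} = phi_{k-1,j} - phi_{kk} phi_{k-1,k-j},  j = 1..k-1.
Step k = 1:
  phi_11 = rho(1) = 0.0698.
Step k = 2:
  phi_22 = [rho(2) - phi_11 rho(1)] / [1 - phi_11 rho(1)] = [0.404 - (0.0698)(0.0698)] / [1 - (0.0698)(0.0698)]
         = 0.39912796 / 0.99512796 = 0.401082.
  Update: phi_21 = phi_11 - phi_22 phi_11 = 0.0698 - (0.401082)(0.0698) = 0.041804.
Step k = 3:
  phi_33 = [rho(3) - phi_21 rho(2) - phi_22 rho(1)] / [1 - phi_21 rho(1) - phi_22 rho(2)]
    numerator   = 0.3463 - (0.041804)(0.404) - (0.401082)(0.0698) = 0.30141547
    denominator = 1 - (0.041804)(0.0698) - (0.401082)(0.404) = 0.8350449
  phi_33 = 0.30141547 / 0.8350449 = 0.361.
Therefore phi_{33} = 0.3610.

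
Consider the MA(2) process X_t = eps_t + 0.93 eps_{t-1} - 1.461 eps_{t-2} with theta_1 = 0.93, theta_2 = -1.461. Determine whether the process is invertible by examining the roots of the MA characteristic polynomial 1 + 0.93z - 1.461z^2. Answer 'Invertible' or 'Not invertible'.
\text{Not invertible}

The MA(q) characteristic polynomial is P(z) = 1 + 0.93z - 1.461z^2.
Invertibility requires all roots to lie outside the unit circle, i.e. |z| > 1 for every root.
Set 1 + (0.93) z + (-1.461) z^2 = 0, i.e. a z^2 + b z + c = 0 with a = -1.461, b = 0.93, c = 1.
Discriminant D = b^2 - 4ac = (0.93)^2 - 4*(-1.461)*1 = 0.8649 - (-5.844) = 6.7089.
D >= 0, so the roots are real: z = (-b +/- sqrt(D)) / (2a) = (-0.93 +/- 2.590154) / (-2.922).
  z_1 = (-0.93 + 2.590154) / (-2.922) = -0.5682,   |z_1| = 0.5682.
  z_2 = (-0.93 - 2.590154) / (-2.922) = 1.2047,   |z_2| = 1.2047.
Moduli of all roots: 0.5682, 1.2047.
All moduli strictly greater than 1? No.
Verdict: Not invertible.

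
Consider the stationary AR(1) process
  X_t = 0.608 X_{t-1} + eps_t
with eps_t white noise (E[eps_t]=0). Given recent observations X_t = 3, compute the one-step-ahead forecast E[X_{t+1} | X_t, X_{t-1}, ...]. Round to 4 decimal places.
E[X_{t+1} \mid \mathcal F_t] = 1.8240

For an AR(p) model X_t = c + sum_i phi_i X_{t-i} + eps_t, the
one-step-ahead conditional mean is
  E[X_{t+1} | X_t, ...] = c + sum_i phi_i X_{t+1-i}.
Substitute known values:
  E[X_{t+1} | ...] = (0.608) * (3)
                   = 1.8240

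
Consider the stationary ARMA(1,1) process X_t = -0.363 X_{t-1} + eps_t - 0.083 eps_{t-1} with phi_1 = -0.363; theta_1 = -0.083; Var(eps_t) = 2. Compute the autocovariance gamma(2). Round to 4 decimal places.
\gamma(2) = 0.3842

Multiply the model equation by X_{t-k} and take expectations. With theta_0 = psi_0 = 1 and psi_j the MA(infinity) weights, this gives
  gamma(k) - sum_i phi_i gamma(k-i) = c_k,
  c_k = sigma^2 * sum_{j=k..q} theta_j psi_{j-k}   (c_k = 0 for k > q),
using gamma(-m) = gamma(m).
psi-weights needed (psi_j = theta_j + sum_i phi_i psi_{j-i}):
  psi_1 = theta_1 + phi_1 = -0.083 + (-0.363) = -0.446
Right-hand sides:
  c_0 = sigma^2 (1 + theta_1 psi_1) = 2 * (1 + (-0.083)(-0.446)) = 2 * 1.037018 = 2.074036
  c_1 = sigma^2 theta_1 = 2 * (-0.083) = -0.166
  c_2 = 0
Equations for k = 0 and k = 1 (AR order 1):
  gamma(0) = phi_1 gamma(1) + c_0
  gamma(1) = phi_1 gamma(0) + c_1
Substituting the second into the first: gamma(0) (1 - phi_1^2) = c_0 + phi_1 c_1, so
  gamma(0) = (c_0 + phi_1 c_1) / (1 - phi_1^2) = (2.074036 + (-0.363)(-0.166)) / (1 - (-0.363)^2) = 2.134294 / 0.868231 = 2.45821.
  gamma(1) = phi_1 gamma(0) + c_1 = (-0.363)(2.45821) + (-0.166) = -1.05833.
For k = 2 (> q): gamma(2) = phi_1 gamma(1) = (-0.363)(-1.05833) = 0.384174.
Therefore gamma(2) = 0.3842 (to 4 decimal places).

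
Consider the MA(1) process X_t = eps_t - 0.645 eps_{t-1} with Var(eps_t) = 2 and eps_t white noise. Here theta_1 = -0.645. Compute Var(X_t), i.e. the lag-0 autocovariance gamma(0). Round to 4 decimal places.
\gamma(0) = 2.8321

For an MA(q) process X_t = eps_t + sum_i theta_i eps_{t-i} with
Var(eps_t) = sigma^2, the variance is
  gamma(0) = sigma^2 * (1 + sum_i theta_i^2).
  sum_i theta_i^2 = (-0.645)^2 = 0.416025.
  gamma(0) = 2 * (1 + 0.416025) = 2 * 1.416025 = 2.83205, which rounds to 2.8321.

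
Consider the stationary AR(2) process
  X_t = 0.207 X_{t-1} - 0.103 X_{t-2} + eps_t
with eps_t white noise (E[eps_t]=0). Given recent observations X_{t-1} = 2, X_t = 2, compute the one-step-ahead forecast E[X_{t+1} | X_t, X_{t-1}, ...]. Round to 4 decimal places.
E[X_{t+1} \mid \mathcal F_t] = 0.2080

For an AR(p) model X_t = c + sum_i phi_i X_{t-i} + eps_t, the
one-step-ahead conditional mean is
  E[X_{t+1} | X_t, ...] = c + sum_i phi_i X_{t+1-i}.
Substitute known values:
  E[X_{t+1} | ...] = (0.207) * (2) + (-0.103) * (2)
                   = 0.2080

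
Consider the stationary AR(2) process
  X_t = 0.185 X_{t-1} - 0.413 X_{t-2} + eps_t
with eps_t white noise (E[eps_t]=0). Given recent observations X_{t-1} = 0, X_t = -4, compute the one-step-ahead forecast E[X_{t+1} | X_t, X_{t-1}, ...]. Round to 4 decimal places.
E[X_{t+1} \mid \mathcal F_t] = -0.7400

For an AR(p) model X_t = c + sum_i phi_i X_{t-i} + eps_t, the
one-step-ahead conditional mean is
  E[X_{t+1} | X_t, ...] = c + sum_i phi_i X_{t+1-i}.
Substitute known values:
  E[X_{t+1} | ...] = (0.185) * (-4) + (-0.413) * (0)
                   = -0.7400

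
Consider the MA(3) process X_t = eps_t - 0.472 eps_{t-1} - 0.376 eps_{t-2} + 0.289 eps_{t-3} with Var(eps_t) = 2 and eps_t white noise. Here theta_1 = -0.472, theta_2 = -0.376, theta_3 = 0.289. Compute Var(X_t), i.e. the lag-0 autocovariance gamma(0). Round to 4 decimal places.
\gamma(0) = 2.8954

For an MA(q) process X_t = eps_t + sum_i theta_i eps_{t-i} with
Var(eps_t) = sigma^2, the variance is
  gamma(0) = sigma^2 * (1 + sum_i theta_i^2).
  sum_i theta_i^2 = (-0.472)^2 + (-0.376)^2 + (0.289)^2 = 0.222784 + 0.141376 + 0.083521 = 0.447681.
  gamma(0) = 2 * (1 + 0.447681) = 2 * 1.447681 = 2.895362, which rounds to 2.8954.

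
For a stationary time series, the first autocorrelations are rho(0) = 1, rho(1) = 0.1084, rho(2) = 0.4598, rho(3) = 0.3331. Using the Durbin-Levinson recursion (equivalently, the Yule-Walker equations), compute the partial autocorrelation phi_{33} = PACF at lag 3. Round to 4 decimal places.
\phi_{33} = 0.3270

The PACF at lag k is phi_{kk}, the last component of the solution
to the Yule-Walker system G_k phi = r_k where
  (G_k)_{ij} = rho(|i - j|), (r_k)_i = rho(i), i,j = 1..k.
Equivalently, Durbin-Levinson gives phi_{kk} iteratively:
  phi_{11} = rho(1)
  phi_{kk} = [rho(k) - sum_{j=1..k-1} phi_{k-1,j} rho(k-j)]
            / [1 - sum_{j=1..k-1} phi_{k-1,j} rho(j)],
  phi_{k,j} = phi_{k-1,j} - phi_{kk} phi_{k-1,k-j},  j = 1..k-1.
Step k = 1:
  phi_11 = rho(1) = 0.1084.
Step k = 2:
  phi_22 = [rho(2) - phi_11 rho(1)] / [1 - phi_11 rho(1)] = [0.4598 - (0.1084)(0.1084)] / [1 - (0.1084)(0.1084)]
         = 0.44804944 / 0.98824944 = 0.453377.
  Update: phi_21 = phi_11 - phi_22 phi_11 = 0.1084 - (0.453377)(0.1084) = 0.059254.
Step k = 3:
  phi_33 = [rho(3) - phi_21 rho(2) - phi_22 rho(1)] / [1 - phi_21 rho(1) - phi_22 rho(2)]
    numerator   = 0.3331 - (0.059254)(0.4598) - (0.453377)(0.1084) = 0.25670898
    denominator = 1 - (0.059254)(0.1084) - (0.453377)(0.4598) = 0.78511419
  phi_33 = 0.25670898 / 0.78511419 = 0.327.
Therefore phi_{33} = 0.3270.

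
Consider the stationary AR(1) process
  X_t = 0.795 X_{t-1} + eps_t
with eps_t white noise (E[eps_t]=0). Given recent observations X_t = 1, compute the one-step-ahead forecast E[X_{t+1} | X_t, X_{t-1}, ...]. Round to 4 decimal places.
E[X_{t+1} \mid \mathcal F_t] = 0.7950

For an AR(p) model X_t = c + sum_i phi_i X_{t-i} + eps_t, the
one-step-ahead conditional mean is
  E[X_{t+1} | X_t, ...] = c + sum_i phi_i X_{t+1-i}.
Substitute known values:
  E[X_{t+1} | ...] = (0.795) * (1)
                   = 0.7950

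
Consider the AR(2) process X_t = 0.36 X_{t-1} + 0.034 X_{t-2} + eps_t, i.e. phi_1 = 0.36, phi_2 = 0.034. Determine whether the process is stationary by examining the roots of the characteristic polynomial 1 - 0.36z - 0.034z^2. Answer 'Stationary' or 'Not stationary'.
\text{Stationary}

The AR(p) characteristic polynomial is P(z) = 1 - 0.36z - 0.034z^2.
Stationarity requires all roots to lie outside the unit circle, i.e. |z| > 1 for every root.
Set 1 + (-0.36) z + (-0.034) z^2 = 0, i.e. a z^2 + b z + c = 0 with a = -0.034, b = -0.36, c = 1.
Discriminant D = b^2 - 4ac = (-0.36)^2 - 4*(-0.034)*1 = 0.1296 - (-0.136) = 0.2656.
D >= 0, so the roots are real: z = (-b +/- sqrt(D)) / (2a) = (0.36 +/- 0.515364) / (-0.068).
  z_1 = (0.36 + 0.515364) / (-0.068) = -12.873,   |z_1| = 12.873.
  z_2 = (0.36 - 0.515364) / (-0.068) = 2.2848,   |z_2| = 2.2848.
Moduli of all roots: 12.8730, 2.2848.
All moduli strictly greater than 1? Yes.
Verdict: Stationary.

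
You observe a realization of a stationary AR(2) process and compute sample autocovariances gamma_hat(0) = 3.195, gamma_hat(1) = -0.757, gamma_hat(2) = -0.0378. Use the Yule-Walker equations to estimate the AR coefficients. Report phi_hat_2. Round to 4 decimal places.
\hat\phi_{2} = -0.0720

The Yule-Walker equations for an AR(p) process read, in matrix form,
  Gamma_p phi = r_p,   with   (Gamma_p)_{ij} = gamma(|i - j|),
                       (r_p)_i = gamma(i),   i,j = 1..p.
Substitute the sample gammas (Toeplitz matrix and right-hand side of size 2):
  Gamma_p = [[3.195, -0.757], [-0.757, 3.195]]
  r_p     = [-0.757, -0.0378]
Written out:
  3.195 phi_1 - 0.757 phi_2 = -0.757
  -0.757 phi_1 + 3.195 phi_2 = -0.0378
Solve by Cramer's rule:
  det = gamma(0)^2 - gamma(1)^2 = (3.195)^2 - (-0.757)^2 = 10.208025 - 0.573049 = 9.634976
  phi_hat_1 = [gamma(1) gamma(0) - gamma(1) gamma(2)] / det = [(-0.757)(3.195) - (-0.757)(-0.0378)] / 9.634976 = -2.4472296 / 9.634976 = -0.254
  phi_hat_2 = [gamma(0) gamma(2) - gamma(1)^2] / det = [(3.195)(-0.0378) - (-0.757)^2] / 9.634976 = -0.69382 / 9.634976 = -0.072
So phi_hat = [-0.2540, -0.0720].
Therefore phi_hat_2 = -0.0720.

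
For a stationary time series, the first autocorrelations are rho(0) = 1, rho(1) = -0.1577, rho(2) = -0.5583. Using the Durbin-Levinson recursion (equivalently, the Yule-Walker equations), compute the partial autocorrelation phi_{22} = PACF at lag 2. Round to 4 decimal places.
\phi_{22} = -0.5980

The PACF at lag k is phi_{kk}, the last component of the solution
to the Yule-Walker system G_k phi = r_k where
  (G_k)_{ij} = rho(|i - j|), (r_k)_i = rho(i), i,j = 1..k.
Equivalently, Durbin-Levinson gives phi_{kk} iteratively:
  phi_{11} = rho(1)
  phi_{kk} = [rho(k) - sum_{j=1..k-1} phi_{k-1,j} rho(k-j)]
            / [1 - sum_{j=1..k-1} phi_{k-1,j} rho(j)],
  phi_{k,j} = phi_{k-1,j} - phi_{kk} phi_{k-1,k-j},  j = 1..k-1.
Step k = 1:
  phi_11 = rho(1) = -0.1577.
Step k = 2:
  phi_22 = [rho(2) - phi_11 rho(1)] / [1 - phi_11 rho(1)] = [-0.5583 - (-0.1577)(-0.1577)] / [1 - (-0.1577)(-0.1577)]
         = -0.58316929 / 0.97513071 = -0.598.
Therefore phi_{22} = -0.5980.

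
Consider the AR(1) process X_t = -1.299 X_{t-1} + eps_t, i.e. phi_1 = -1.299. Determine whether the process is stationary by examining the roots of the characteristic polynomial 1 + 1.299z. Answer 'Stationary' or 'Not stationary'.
\text{Not stationary}

The AR(p) characteristic polynomial is P(z) = 1 + 1.299z.
Stationarity requires all roots to lie outside the unit circle, i.e. |z| > 1 for every root.
This is linear in z: 1 + (1.299) z = 0  =>  z = -1/(1.299) = -0.769823,  |z| = 0.769823.
Moduli of all roots: 0.7698.
All moduli strictly greater than 1? No.
Verdict: Not stationary.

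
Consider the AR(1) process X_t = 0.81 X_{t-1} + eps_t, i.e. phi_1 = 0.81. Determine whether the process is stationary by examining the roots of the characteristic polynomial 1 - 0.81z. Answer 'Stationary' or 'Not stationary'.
\text{Stationary}

The AR(p) characteristic polynomial is P(z) = 1 - 0.81z.
Stationarity requires all roots to lie outside the unit circle, i.e. |z| > 1 for every root.
This is linear in z: 1 + (-0.81) z = 0  =>  z = -1/(-0.81) = 1.234568,  |z| = 1.234568.
Moduli of all roots: 1.2346.
All moduli strictly greater than 1? Yes.
Verdict: Stationary.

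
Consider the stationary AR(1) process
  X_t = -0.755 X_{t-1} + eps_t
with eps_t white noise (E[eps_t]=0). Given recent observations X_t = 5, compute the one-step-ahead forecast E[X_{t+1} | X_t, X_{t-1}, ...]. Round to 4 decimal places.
E[X_{t+1} \mid \mathcal F_t] = -3.7750

For an AR(p) model X_t = c + sum_i phi_i X_{t-i} + eps_t, the
one-step-ahead conditional mean is
  E[X_{t+1} | X_t, ...] = c + sum_i phi_i X_{t+1-i}.
Substitute known values:
  E[X_{t+1} | ...] = (-0.755) * (5)
                   = -3.7750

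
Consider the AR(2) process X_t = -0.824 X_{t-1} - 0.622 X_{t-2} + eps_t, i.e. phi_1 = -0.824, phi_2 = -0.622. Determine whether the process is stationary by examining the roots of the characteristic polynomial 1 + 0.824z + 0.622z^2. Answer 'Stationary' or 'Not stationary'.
\text{Stationary}

The AR(p) characteristic polynomial is P(z) = 1 + 0.824z + 0.622z^2.
Stationarity requires all roots to lie outside the unit circle, i.e. |z| > 1 for every root.
Set 1 + (0.824) z + (0.622) z^2 = 0, i.e. a z^2 + b z + c = 0 with a = 0.622, b = 0.824, c = 1.
Discriminant D = b^2 - 4ac = (0.824)^2 - 4*(0.622)*1 = 0.678976 - (2.488) = -1.809024.
D < 0, so the roots are the complex-conjugate pair z = (-b +/- i sqrt(-D)) / (2a) = -0.6624 +/- 1.0812i.
For a conjugate pair |z|^2 = z * conj(z) = (product of roots) = c/a = 1/(0.622) = 1.607717, so |z| = sqrt(1.607717) = 1.268 for both roots.
Moduli of all roots: 1.2680, 1.2680.
All moduli strictly greater than 1? Yes.
Verdict: Stationary.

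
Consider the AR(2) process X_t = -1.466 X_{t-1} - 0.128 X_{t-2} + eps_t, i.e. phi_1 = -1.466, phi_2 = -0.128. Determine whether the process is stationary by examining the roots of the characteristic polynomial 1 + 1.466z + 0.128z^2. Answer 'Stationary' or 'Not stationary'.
\text{Not stationary}

The AR(p) characteristic polynomial is P(z) = 1 + 1.466z + 0.128z^2.
Stationarity requires all roots to lie outside the unit circle, i.e. |z| > 1 for every root.
Set 1 + (1.466) z + (0.128) z^2 = 0, i.e. a z^2 + b z + c = 0 with a = 0.128, b = 1.466, c = 1.
Discriminant D = b^2 - 4ac = (1.466)^2 - 4*(0.128)*1 = 2.149156 - (0.512) = 1.637156.
D >= 0, so the roots are real: z = (-b +/- sqrt(D)) / (2a) = (-1.466 +/- 1.279514) / (0.256).
  z_1 = (-1.466 + 1.279514) / (0.256) = -0.7285,   |z_1| = 0.7285.
  z_2 = (-1.466 - 1.279514) / (0.256) = -10.7247,   |z_2| = 10.7247.
Moduli of all roots: 0.7285, 10.7247.
All moduli strictly greater than 1? No.
Verdict: Not stationary.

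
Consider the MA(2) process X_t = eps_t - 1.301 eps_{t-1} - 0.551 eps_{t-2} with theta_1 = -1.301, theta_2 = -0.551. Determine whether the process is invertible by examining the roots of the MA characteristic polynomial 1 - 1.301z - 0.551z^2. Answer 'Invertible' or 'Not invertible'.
\text{Not invertible}

The MA(q) characteristic polynomial is P(z) = 1 - 1.301z - 0.551z^2.
Invertibility requires all roots to lie outside the unit circle, i.e. |z| > 1 for every root.
Set 1 + (-1.301) z + (-0.551) z^2 = 0, i.e. a z^2 + b z + c = 0 with a = -0.551, b = -1.301, c = 1.
Discriminant D = b^2 - 4ac = (-1.301)^2 - 4*(-0.551)*1 = 1.692601 - (-2.204) = 3.896601.
D >= 0, so the roots are real: z = (-b +/- sqrt(D)) / (2a) = (1.301 +/- 1.973981) / (-1.102).
  z_1 = (1.301 + 1.973981) / (-1.102) = -2.9719,   |z_1| = 2.9719.
  z_2 = (1.301 - 1.973981) / (-1.102) = 0.6107,   |z_2| = 0.6107.
Moduli of all roots: 2.9719, 0.6107.
All moduli strictly greater than 1? No.
Verdict: Not invertible.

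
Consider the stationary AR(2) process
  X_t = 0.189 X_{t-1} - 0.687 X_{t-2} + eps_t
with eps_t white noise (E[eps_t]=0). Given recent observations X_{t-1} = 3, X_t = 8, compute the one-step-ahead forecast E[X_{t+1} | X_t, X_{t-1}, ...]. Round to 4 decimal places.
E[X_{t+1} \mid \mathcal F_t] = -0.5490

For an AR(p) model X_t = c + sum_i phi_i X_{t-i} + eps_t, the
one-step-ahead conditional mean is
  E[X_{t+1} | X_t, ...] = c + sum_i phi_i X_{t+1-i}.
Substitute known values:
  E[X_{t+1} | ...] = (0.189) * (8) + (-0.687) * (3)
                   = -0.5490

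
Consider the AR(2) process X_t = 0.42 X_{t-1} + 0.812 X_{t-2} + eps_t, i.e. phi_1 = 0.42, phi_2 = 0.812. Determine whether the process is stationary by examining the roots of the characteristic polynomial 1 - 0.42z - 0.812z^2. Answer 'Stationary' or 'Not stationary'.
\text{Not stationary}

The AR(p) characteristic polynomial is P(z) = 1 - 0.42z - 0.812z^2.
Stationarity requires all roots to lie outside the unit circle, i.e. |z| > 1 for every root.
Set 1 + (-0.42) z + (-0.812) z^2 = 0, i.e. a z^2 + b z + c = 0 with a = -0.812, b = -0.42, c = 1.
Discriminant D = b^2 - 4ac = (-0.42)^2 - 4*(-0.812)*1 = 0.1764 - (-3.248) = 3.4244.
D >= 0, so the roots are real: z = (-b +/- sqrt(D)) / (2a) = (0.42 +/- 1.850513) / (-1.624).
  z_1 = (0.42 + 1.850513) / (-1.624) = -1.3981,   |z_1| = 1.3981.
  z_2 = (0.42 - 1.850513) / (-1.624) = 0.8809,   |z_2| = 0.8809.
Moduli of all roots: 1.3981, 0.8809.
All moduli strictly greater than 1? No.
Verdict: Not stationary.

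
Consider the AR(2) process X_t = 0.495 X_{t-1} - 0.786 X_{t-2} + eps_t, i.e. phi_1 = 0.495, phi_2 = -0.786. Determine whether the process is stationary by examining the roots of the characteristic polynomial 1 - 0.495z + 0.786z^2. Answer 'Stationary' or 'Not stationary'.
\text{Stationary}

The AR(p) characteristic polynomial is P(z) = 1 - 0.495z + 0.786z^2.
Stationarity requires all roots to lie outside the unit circle, i.e. |z| > 1 for every root.
Set 1 + (-0.495) z + (0.786) z^2 = 0, i.e. a z^2 + b z + c = 0 with a = 0.786, b = -0.495, c = 1.
Discriminant D = b^2 - 4ac = (-0.495)^2 - 4*(0.786)*1 = 0.245025 - (3.144) = -2.898975.
D < 0, so the roots are the complex-conjugate pair z = (-b +/- i sqrt(-D)) / (2a) = 0.3149 +/- 1.0831i.
For a conjugate pair |z|^2 = z * conj(z) = (product of roots) = c/a = 1/(0.786) = 1.272265, so |z| = sqrt(1.272265) = 1.1279 for both roots.
Moduli of all roots: 1.1279, 1.1279.
All moduli strictly greater than 1? Yes.
Verdict: Stationary.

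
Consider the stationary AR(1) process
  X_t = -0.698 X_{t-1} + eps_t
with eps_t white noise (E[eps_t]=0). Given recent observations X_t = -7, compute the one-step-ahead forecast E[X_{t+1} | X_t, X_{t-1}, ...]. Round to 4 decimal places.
E[X_{t+1} \mid \mathcal F_t] = 4.8860

For an AR(p) model X_t = c + sum_i phi_i X_{t-i} + eps_t, the
one-step-ahead conditional mean is
  E[X_{t+1} | X_t, ...] = c + sum_i phi_i X_{t+1-i}.
Substitute known values:
  E[X_{t+1} | ...] = (-0.698) * (-7)
                   = 4.8860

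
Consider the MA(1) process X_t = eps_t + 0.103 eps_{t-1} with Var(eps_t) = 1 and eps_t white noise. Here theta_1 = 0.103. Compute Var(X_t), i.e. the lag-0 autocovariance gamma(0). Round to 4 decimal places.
\gamma(0) = 1.0106

For an MA(q) process X_t = eps_t + sum_i theta_i eps_{t-i} with
Var(eps_t) = sigma^2, the variance is
  gamma(0) = sigma^2 * (1 + sum_i theta_i^2).
  sum_i theta_i^2 = (0.103)^2 = 0.010609.
  gamma(0) = 1 * (1 + 0.010609) = 1 * 1.010609 = 1.010609, which rounds to 1.0106.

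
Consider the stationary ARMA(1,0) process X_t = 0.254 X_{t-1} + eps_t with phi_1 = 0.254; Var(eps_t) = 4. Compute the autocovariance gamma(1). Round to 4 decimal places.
\gamma(1) = 1.0861

Multiply the model equation by X_{t-k} and take expectations. With theta_0 = psi_0 = 1 and psi_j the MA(infinity) weights, this gives
  gamma(k) - sum_i phi_i gamma(k-i) = c_k,
  c_k = sigma^2 * sum_{j=k..q} theta_j psi_{j-k}   (c_k = 0 for k > q),
using gamma(-m) = gamma(m).
Pure AR (q = 0): c_0 = sigma^2 = 4, c_k = 0 for k >= 1.
Equations for k = 0 and k = 1 (AR order 1):
  gamma(0) = phi_1 gamma(1) + c_0
  gamma(1) = phi_1 gamma(0) + c_1
Substituting the second into the first: gamma(0) (1 - phi_1^2) = c_0 + phi_1 c_1, so
  gamma(0) = c_0 / (1 - phi_1^2) = 4 / (1 - (0.254)^2) = 4 / 0.935484 = 4.275861.
  gamma(1) = phi_1 gamma(0) = (0.254)(4.275861) = 1.086069.
Therefore gamma(1) = 1.0861 (to 4 decimal places).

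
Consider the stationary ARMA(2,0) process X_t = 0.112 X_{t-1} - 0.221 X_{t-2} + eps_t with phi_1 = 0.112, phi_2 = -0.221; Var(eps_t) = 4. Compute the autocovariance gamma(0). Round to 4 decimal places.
\gamma(0) = 4.2411

Multiply the model equation by X_{t-k} and take expectations. With theta_0 = psi_0 = 1 and psi_j the MA(infinity) weights, this gives
  gamma(k) - sum_i phi_i gamma(k-i) = c_k,
  c_k = sigma^2 * sum_{j=k..q} theta_j psi_{j-k}   (c_k = 0 for k > q),
using gamma(-m) = gamma(m).
Pure AR (q = 0): c_0 = sigma^2 = 4, c_k = 0 for k >= 1.
Equations for k = 0, 1, 2 (AR order 2, c_2 = 0):
  (E0) gamma(0) = phi_1 gamma(1) + phi_2 gamma(2) + c_0
  (E1) gamma(1) = phi_1 gamma(0) + phi_2 gamma(1) + c_1
  (E2) gamma(2) = phi_1 gamma(1) + phi_2 gamma(0)
From (E1): gamma(1) = A gamma(0) + B with
  A = phi_1 / (1 - phi_2) = 0.112 / 1.221 = 0.091728,   B = c_1 / (1 - phi_2) = 0 / 1.221 = 0.
Insert (E2) into (E0): gamma(0) (1 - phi_2^2) = phi_1 (1 + phi_2) gamma(1) + c_0.
  phi_1 (1 + phi_2) = (0.112)(0.779) = 0.087248,   1 - phi_2^2 = 0.951159.
Replace gamma(1) by A gamma(0) + B and collect gamma(0):
  gamma(0) [0.951159 - (0.087248)(0.091728)] = c_0 = 4
  gamma(0) * 0.943156 = 4
  gamma(0) = 4 / 0.943156 = 4.24108.
Therefore gamma(0) = 4.2411 (to 4 decimal places).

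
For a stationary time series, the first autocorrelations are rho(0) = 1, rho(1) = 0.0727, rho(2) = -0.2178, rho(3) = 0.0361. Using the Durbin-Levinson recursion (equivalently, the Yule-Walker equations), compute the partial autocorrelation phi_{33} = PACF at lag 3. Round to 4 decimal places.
\phi_{33} = 0.0760

The PACF at lag k is phi_{kk}, the last component of the solution
to the Yule-Walker system G_k phi = r_k where
  (G_k)_{ij} = rho(|i - j|), (r_k)_i = rho(i), i,j = 1..k.
Equivalently, Durbin-Levinson gives phi_{kk} iteratively:
  phi_{11} = rho(1)
  phi_{kk} = [rho(k) - sum_{j=1..k-1} phi_{k-1,j} rho(k-j)]
            / [1 - sum_{j=1..k-1} phi_{k-1,j} rho(j)],
  phi_{k,j} = phi_{k-1,j} - phi_{kk} phi_{k-1,k-j},  j = 1..k-1.
Step k = 1:
  phi_11 = rho(1) = 0.0727.
Step k = 2:
  phi_22 = [rho(2) - phi_11 rho(1)] / [1 - phi_11 rho(1)] = [-0.2178 - (0.0727)(0.0727)] / [1 - (0.0727)(0.0727)]
         = -0.22308529 / 0.99471471 = -0.224271.
  Update: phi_21 = phi_11 - phi_22 phi_11 = 0.0727 - (-0.224271)(0.0727) = 0.089004.
Step k = 3:
  phi_33 = [rho(3) - phi_21 rho(2) - phi_22 rho(1)] / [1 - phi_21 rho(1) - phi_22 rho(2)]
    numerator   = 0.0361 - (0.089004)(-0.2178) - (-0.224271)(0.0727) = 0.07178965
    denominator = 1 - (0.089004)(0.0727) - (-0.224271)(-0.2178) = 0.94468323
  phi_33 = 0.07178965 / 0.94468323 = 0.076.
Therefore phi_{33} = 0.0760.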